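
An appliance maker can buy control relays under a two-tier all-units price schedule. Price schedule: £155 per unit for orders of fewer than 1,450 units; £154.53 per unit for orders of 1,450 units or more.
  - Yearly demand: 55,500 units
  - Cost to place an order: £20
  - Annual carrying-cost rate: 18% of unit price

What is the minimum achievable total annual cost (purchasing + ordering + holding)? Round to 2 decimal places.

£8,597,346.68

H₁ = 18%×£155 = £27.9000;  H₂ = 18%×£154.53 = £27.8154
EOQ₁ = √(2×55,500×20/27.9000) = 282.08  (< 1,450, feasible at tier 1)
EOQ₂ = √(2×55,500×20/27.8154) = 282.51  (< 1,450 → use Q = 1,450 at tier-2 price)
TC(tier 1 (EOQ₁), Q≈282.1) = £8,610,370.07
TC(tier 2, Q≈1,450.0) = £8,597,346.68
Minimum at tier 2: £8,597,346.68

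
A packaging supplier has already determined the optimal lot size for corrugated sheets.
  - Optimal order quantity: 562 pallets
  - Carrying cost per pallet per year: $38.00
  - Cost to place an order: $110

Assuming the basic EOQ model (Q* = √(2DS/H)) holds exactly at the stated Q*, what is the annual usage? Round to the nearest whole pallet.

54,555 pallets per year

EOQ relation: Q² = 2DS/H, so rearrange for the unknown.
D = Q²H / (2S) = 562² × 38 / (2 × 110) = 54,554.87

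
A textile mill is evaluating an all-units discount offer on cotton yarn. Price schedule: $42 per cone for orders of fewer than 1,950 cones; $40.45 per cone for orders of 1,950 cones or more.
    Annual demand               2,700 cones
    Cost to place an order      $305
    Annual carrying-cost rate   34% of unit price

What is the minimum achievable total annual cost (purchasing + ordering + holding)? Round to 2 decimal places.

H₁ = 34%×$42 = $14.2800;  H₂ = 34%×$40.45 = $13.7530
EOQ₁ = √(2×2,700×305/14.2800) = 339.61  (< 1,950, feasible at tier 1)
EOQ₂ = √(2×2,700×305/13.7530) = 346.06  (< 1,950 → use Q = 1,950 at tier-2 price)
TC(tier 1 (EOQ₁), Q≈339.6) = $118,249.66
TC(tier 2, Q≈1,950.0) = $123,046.48
Minimum at tier 1 (EOQ₁): $118,249.66

$118,249.66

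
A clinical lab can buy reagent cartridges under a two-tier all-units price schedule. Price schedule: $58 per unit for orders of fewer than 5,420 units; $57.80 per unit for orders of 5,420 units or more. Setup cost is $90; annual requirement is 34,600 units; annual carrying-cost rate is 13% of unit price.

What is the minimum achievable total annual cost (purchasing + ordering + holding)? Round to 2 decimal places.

H₁ = 13%×$58 = $7.5400;  H₂ = 13%×$57.80 = $7.5140
EOQ₁ = √(2×34,600×90/7.5400) = 908.84  (< 5,420, feasible at tier 1)
EOQ₂ = √(2×34,600×90/7.5140) = 910.41  (< 5,420 → use Q = 5,420 at tier-2 price)
TC(tier 1 (EOQ₁), Q≈908.8) = $2,013,652.67
TC(tier 2, Q≈5,420.0) = $2,020,817.48
Minimum at tier 1 (EOQ₁): $2,013,652.67

$2,013,652.67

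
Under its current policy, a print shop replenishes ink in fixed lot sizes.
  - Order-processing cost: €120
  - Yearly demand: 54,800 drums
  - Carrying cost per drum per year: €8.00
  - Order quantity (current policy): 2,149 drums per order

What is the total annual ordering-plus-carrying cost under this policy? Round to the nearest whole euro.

Annual ordering cost = (D/Q)·S = (54,800/2,149) × 120 = €3,060.03
Annual holding cost  = (Q/2)·H = (2,149/2) × 8 = €8,596.00
Total = €3,060.03 + €8,596.00 = €11,656.03

€11,656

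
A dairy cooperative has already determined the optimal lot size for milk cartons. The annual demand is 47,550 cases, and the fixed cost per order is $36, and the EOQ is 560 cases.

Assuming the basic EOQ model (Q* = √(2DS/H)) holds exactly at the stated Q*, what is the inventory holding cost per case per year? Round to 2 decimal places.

$10.92

Since Q* = (2DS/H)^½, squaring gives Q*²·H = 2DS.
H = 2DS / Q² = 2 × 47,550 × 36 / 560² = 10.9171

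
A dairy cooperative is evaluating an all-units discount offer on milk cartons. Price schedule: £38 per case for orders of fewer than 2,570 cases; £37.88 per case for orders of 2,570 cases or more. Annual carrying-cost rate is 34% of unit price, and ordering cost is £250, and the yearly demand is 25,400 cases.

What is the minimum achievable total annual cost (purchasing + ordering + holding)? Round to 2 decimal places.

H₁ = 34%×£38 = £12.9200;  H₂ = 34%×£37.88 = £12.8792
EOQ₁ = √(2×25,400×250/12.9200) = 991.45  (< 2,570, feasible at tier 1)
EOQ₂ = √(2×25,400×250/12.8792) = 993.02  (< 2,570 → use Q = 2,570 at tier-2 price)
TC(tier 1 (EOQ₁), Q≈991.4) = £978,009.53
TC(tier 2, Q≈2,570.0) = £981,172.59
Minimum at tier 1 (EOQ₁): £978,009.53

£978,009.53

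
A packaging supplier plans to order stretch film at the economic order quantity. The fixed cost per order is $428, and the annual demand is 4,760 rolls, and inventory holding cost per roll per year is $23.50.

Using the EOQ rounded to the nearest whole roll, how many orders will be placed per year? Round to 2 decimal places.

2DS/H = 2·4,760·428/23.5 = 173,385.53
EOQ = √173,385.53 ≈ 416.40 → Q = 416
Orders per year = D/Q = 4,760 / 416 = 11.442

11.44 orders per year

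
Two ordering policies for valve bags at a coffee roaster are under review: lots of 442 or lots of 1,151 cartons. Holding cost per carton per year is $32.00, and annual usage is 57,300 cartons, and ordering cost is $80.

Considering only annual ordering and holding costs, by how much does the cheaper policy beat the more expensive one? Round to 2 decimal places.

TC(Q) = (D/Q)S + (Q/2)H
TC(442) = (57,300/442)×80 + (442/2)×32 = $17,443.04
TC(1,151) = (57,300/1,151)×80 + (1,151/2)×32 = $22,398.62
Cheaper: Q = 442.  Difference = $4,955.58

$4,955.58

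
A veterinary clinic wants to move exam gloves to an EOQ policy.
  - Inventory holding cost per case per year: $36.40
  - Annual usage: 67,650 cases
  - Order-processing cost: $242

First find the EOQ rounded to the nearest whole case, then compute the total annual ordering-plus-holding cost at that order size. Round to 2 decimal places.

Optimal lot size Q* = (2 × 67,650 × $242 / $36.4)^½ ≈ 948.43 → Q = 948 cases
Orders/yr = 67,650/948 = 71.361; ordering cost = 71.361 × $242 = $17,269.30
Average inventory = 948/2 = 474; holding cost = 474 × $36.4 = $17,253.60
Total = $17,269.30 + $17,253.60 = $34,522.90

$34,522.90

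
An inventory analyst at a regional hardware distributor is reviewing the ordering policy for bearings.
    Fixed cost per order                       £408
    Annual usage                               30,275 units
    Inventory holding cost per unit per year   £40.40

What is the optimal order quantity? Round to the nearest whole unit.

Q* = √(2·D·S / H) = √(2·30,275·408 / 40.4) = √611,495.0 ≈ 781.98

782 units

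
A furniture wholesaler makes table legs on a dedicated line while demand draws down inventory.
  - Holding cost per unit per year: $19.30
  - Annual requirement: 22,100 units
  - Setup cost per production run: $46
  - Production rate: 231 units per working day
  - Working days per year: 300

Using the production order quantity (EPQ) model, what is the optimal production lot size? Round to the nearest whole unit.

393 units

d = 22,100/300 = 73.6667 units/day;  effective holding cost H(1 − d/p) = 19.3·(1 − 73.6667/231) = 13.14517
Q* = √(2DS / H_eff) = √(2·22,100·46 / 13.14517) ≈ 393.28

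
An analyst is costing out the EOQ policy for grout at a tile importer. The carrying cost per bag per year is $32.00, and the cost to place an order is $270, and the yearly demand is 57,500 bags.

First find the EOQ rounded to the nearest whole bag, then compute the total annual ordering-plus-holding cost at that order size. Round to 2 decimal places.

$31,521.42

Optimal lot size Q* = (2 × 57,500 × $270 / $32)^½ ≈ 985.04 → Q = 985 bags
Ordering: D/Q × S = 57,500/985 × $270 = $15,761.42
Holding:  Q/2 × H = 985/2 × $32 = $15,760.00
Total = $15,761.42 + $15,760.00 = $31,521.42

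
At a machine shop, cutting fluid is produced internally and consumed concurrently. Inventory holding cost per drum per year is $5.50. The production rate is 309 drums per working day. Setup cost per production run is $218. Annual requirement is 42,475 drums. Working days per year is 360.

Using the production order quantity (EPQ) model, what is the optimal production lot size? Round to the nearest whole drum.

d = 42,475/360 = 117.9861 drums/day;  effective holding cost H(1 − d/p) = 5.5·(1 − 117.9861/309) = 3.39992
Q* = √(2DS / H_eff) = √(2·42,475·218 / 3.39992) ≈ 2,333.86

2,334 drums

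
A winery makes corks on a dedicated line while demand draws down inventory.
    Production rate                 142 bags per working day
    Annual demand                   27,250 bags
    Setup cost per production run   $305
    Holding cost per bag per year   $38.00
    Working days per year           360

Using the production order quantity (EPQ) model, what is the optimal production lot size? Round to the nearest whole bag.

968 bags

Daily demand d = 27,250/360 = 75.694; p = 142; 1 − d/p = 0.46694
EPQ = √(2DS / (H(1 − d/p)))
    = √(2 × 27,250 × 305 / (38 × 0.46694)) ≈ 967.89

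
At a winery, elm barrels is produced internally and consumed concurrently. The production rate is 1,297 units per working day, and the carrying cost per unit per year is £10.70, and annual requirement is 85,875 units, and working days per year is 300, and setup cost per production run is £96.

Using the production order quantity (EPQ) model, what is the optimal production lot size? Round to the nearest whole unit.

1,406 units

d = 85,875/300 = 286.2500 units/day;  effective holding cost H(1 − d/p) = 10.7·(1 − 286.2500/1297) = 8.33849
Q* = √(2DS / H_eff) = √(2·85,875·96 / 8.33849) ≈ 1,406.18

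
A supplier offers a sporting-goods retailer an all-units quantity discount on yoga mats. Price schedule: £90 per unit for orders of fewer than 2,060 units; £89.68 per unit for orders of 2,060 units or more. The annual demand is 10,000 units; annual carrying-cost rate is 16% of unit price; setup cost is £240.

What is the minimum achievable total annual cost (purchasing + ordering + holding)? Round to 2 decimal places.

£908,313.84

H₁ = 16%×£90 = £14.4000;  H₂ = 16%×£89.68 = £14.3488
EOQ₁ = √(2×10,000×240/14.4000) = 577.35  (< 2,060, feasible at tier 1)
EOQ₂ = √(2×10,000×240/14.3488) = 578.38  (< 2,060 → use Q = 2,060 at tier-2 price)
TC(tier 1 (EOQ₁), Q≈577.4) = £908,313.84
TC(tier 2, Q≈2,060.0) = £912,744.31
Minimum at tier 1 (EOQ₁): £908,313.84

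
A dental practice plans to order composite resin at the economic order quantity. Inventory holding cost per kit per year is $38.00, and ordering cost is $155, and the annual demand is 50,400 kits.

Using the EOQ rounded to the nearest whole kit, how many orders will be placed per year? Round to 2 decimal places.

EOQ = √(2DS/H) = √(2 × 50,400 × 155 / 38)
    = √(411,157.89) ≈ 641.22 → Q = 641
N = D/Q = 50,400/641 ≈ 78.627 orders/yr

78.63 orders per year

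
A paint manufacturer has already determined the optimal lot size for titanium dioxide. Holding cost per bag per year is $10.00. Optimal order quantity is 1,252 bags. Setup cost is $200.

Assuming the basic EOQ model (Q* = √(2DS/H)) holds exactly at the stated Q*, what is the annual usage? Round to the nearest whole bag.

From Q* = √(2DS/H) ⇒ Q*² = 2DS/H.
D = Q²H / (2S) = 1,252² × 10 / (2 × 200) = 39,187.60

39,188 bags per year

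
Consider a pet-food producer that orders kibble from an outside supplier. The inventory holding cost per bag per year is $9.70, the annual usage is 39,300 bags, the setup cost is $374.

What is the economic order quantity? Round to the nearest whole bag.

1,741 bags

Optimal lot size Q* = (2 × 39,300 × $374 / $9.7)^½ ≈ 1,740.85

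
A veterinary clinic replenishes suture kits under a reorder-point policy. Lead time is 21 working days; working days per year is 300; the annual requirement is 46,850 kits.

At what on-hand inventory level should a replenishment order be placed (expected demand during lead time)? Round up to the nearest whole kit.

Daily demand d = 46,850 / 300 = 156.167 kits/day
Demand during lead time = 156.167 × 21 = 3,279.50
Reorder point = 3,279.50 → round up

3,280 kits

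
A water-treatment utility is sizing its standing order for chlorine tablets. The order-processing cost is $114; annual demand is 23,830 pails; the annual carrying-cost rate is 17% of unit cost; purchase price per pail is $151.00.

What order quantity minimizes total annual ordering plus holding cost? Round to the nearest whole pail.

Carrying cost H = $151 × 17% = $25.6700/pail/yr
EOQ = √(2DS/H) = √(2 × 23,830 × 114 / 25.67)
    = √(211,657.19) ≈ 460.06

460 pails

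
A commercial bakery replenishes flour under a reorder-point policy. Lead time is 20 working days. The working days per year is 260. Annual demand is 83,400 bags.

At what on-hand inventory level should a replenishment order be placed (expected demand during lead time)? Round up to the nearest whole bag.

6,416 bags

Daily demand d = 83,400 / 260 = 320.769 bags/day
Demand during lead time = 320.769 × 20 = 6,415.38
Reorder point = 6,415.38 → round up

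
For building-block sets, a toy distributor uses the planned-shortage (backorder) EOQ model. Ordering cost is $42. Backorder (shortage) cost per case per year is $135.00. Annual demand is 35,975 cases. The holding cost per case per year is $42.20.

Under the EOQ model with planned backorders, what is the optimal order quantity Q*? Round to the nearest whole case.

Q* = √(2DS/H) · √((H + b)/b)
   = √(2 × 35,975 × 42 / 42.2) · √((42.2 + 135) / 135)
   = 267.599 × 1.1457 ≈ 306.58

307 cases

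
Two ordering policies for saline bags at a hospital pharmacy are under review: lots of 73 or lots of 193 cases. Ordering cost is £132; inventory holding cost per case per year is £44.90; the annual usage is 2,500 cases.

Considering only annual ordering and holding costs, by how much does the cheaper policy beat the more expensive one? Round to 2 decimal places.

£116.70

TC(Q) = (D/Q)S + (Q/2)H
TC(73) = (2,500/73)×132 + (73/2)×44.9 = £6,159.40
TC(193) = (2,500/193)×132 + (193/2)×44.9 = £6,042.69
|ΔTC| = |£6,159.40 − £6,042.69| = £116.70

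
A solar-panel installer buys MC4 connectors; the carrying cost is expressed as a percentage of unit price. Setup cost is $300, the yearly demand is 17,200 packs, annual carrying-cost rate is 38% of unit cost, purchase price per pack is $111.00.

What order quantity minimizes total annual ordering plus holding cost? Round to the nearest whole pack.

495 packs

Holding cost per pack per year: H = 38% × $111 = $42.1800
Optimal lot size Q* = (2 × 17,200 × $300 / $42.18)^½ ≈ 494.64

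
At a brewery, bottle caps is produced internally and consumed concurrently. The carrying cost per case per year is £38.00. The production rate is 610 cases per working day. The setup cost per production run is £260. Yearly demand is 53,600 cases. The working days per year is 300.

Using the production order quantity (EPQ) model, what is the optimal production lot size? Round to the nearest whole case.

1,018 cases

Daily demand d = 53,600/300 = 178.667; p = 610; 1 − d/p = 0.70710
EPQ = √(2DS / (H(1 − d/p)))
    = √(2 × 53,600 × 260 / (38 × 0.70710)) ≈ 1,018.48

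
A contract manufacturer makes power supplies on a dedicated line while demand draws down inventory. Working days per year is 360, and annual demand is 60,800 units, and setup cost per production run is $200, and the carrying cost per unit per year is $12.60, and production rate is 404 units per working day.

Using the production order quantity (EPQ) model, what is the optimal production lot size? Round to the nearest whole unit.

Daily demand d = 60,800/360 = 168.889; p = 404; 1 − d/p = 0.58196
EPQ = √(2DS / (H(1 − d/p)))
    = √(2 × 60,800 × 200 / (12.6 × 0.58196)) ≈ 1,821.17

1,821 units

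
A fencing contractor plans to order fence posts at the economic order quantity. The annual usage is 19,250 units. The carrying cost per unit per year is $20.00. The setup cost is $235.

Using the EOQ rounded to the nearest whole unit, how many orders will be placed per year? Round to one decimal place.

Q* = √(2·D·S / H) = √(2·19,250·235 / 20) = √452,375.0 ≈ 672.59 → Q = 673
N = D/Q = 19,250/673 ≈ 28.603 orders/yr

28.6 orders per year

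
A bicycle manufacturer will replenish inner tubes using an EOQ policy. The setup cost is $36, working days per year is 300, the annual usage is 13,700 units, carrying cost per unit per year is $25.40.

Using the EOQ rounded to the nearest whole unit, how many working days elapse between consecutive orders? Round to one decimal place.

4.3 days

Optimal lot size Q* = (2 × 13,700 × $36 / $25.4)^½ ≈ 197.07 → Q = 197 units
Days between orders = 300 / (D/Q) = 300 / 69.543 ≈ 4.314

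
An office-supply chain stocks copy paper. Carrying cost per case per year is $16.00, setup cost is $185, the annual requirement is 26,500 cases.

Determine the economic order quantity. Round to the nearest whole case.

783 cases

Optimal lot size Q* = (2 × 26,500 × $185 / $16)^½ ≈ 782.82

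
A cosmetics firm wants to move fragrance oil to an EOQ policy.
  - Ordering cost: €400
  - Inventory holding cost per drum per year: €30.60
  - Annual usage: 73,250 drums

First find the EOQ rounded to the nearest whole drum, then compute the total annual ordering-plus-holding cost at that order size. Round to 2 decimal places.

€42,345.72

2DS/H = 2·73,250·400/30.6 = 1,915,032.68
EOQ = √1,915,032.68 ≈ 1,383.85 → Q = 1,384 drums
Orders/yr = 73,250/1,384 = 52.926; ordering cost = 52.926 × €400 = €21,170.52
Average inventory = 1,384/2 = 692; holding cost = 692 × €30.6 = €21,175.20
Total = €21,170.52 + €21,175.20 = €42,345.72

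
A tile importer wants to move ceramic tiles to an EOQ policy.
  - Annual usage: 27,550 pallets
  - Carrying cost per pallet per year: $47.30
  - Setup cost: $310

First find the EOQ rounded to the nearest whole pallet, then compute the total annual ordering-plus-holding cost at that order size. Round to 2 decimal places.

EOQ = √(2DS/H) = √(2 × 27,550 × 310 / 47.3)
    = √(361,120.51) ≈ 600.93 → Q = 601 pallets
Orders/yr = 27,550/601 = 45.840; ordering cost = 45.840 × $310 = $14,210.48
Average inventory = 601/2 = 300.5; holding cost = 300.5 × $47.3 = $14,213.65
Total = $14,210.48 + $14,213.65 = $28,424.13

$28,424.13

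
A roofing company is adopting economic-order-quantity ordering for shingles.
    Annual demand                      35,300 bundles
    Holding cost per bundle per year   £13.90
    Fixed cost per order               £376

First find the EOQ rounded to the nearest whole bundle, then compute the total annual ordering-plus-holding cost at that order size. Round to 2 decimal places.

£19,208.95

Q* = √(2·D·S / H) = √(2·35,300·376 / 13.9) = √1,909,755.4 ≈ 1,381.94 → Q = 1,382 bundles
Orders/yr = 35,300/1,382 = 25.543; ordering cost = 25.543 × £376 = £9,604.05
Average inventory = 1,382/2 = 691; holding cost = 691 × £13.9 = £9,604.90
Total = £9,604.05 + £9,604.90 = £19,208.95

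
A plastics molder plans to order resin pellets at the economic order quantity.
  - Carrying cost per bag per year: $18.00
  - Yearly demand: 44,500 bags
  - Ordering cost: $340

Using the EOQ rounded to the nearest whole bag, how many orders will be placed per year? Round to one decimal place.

2DS/H = 2·44,500·340/18 = 1,681,111.11
EOQ = √1,681,111.11 ≈ 1,296.58 → Q = 1,297
N = D/Q = 44,500/1,297 ≈ 34.310 orders/yr

34.3 orders per year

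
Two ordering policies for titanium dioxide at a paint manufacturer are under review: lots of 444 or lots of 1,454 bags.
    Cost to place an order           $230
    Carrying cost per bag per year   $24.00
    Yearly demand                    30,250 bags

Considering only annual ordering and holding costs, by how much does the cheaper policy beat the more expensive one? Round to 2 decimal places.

For each Q, cost = (D/Q)·S + (Q/2)·H.
TC(444) = (30,250/444)×230 + (444/2)×24 = $20,998.05
TC(1,454) = (30,250/1,454)×230 + (1,454/2)×24 = $22,233.08
Cheaper: Q = 444.  Difference = $1,235.03

$1,235.03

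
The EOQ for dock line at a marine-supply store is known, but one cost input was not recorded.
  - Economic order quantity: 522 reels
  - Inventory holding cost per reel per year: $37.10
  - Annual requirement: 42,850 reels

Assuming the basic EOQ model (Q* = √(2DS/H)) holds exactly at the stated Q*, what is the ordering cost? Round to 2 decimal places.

EOQ relation: Q² = 2DS/H, so rearrange for the unknown.
S = Q²H / (2D) = 522² × 37.1 / (2 × 42,850) = 117.9598

$117.96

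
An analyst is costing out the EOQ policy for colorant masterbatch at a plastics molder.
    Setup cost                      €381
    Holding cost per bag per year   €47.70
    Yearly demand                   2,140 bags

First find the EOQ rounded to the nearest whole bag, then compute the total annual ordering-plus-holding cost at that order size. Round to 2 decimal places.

€8,819.49

EOQ = √(2DS/H) = √(2 × 2,140 × 381 / 47.7)
    = √(34,186.16) ≈ 184.90 → Q = 185 bags
Orders/yr = 2,140/185 = 11.568; ordering cost = 11.568 × €381 = €4,407.24
Average inventory = 185/2 = 92.5; holding cost = 92.5 × €47.7 = €4,412.25
Total = €4,407.24 + €4,412.25 = €8,819.49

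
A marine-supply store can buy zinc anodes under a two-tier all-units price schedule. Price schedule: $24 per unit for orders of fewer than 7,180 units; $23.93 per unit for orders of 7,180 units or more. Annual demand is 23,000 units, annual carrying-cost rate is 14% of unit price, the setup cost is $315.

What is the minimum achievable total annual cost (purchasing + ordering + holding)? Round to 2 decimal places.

$558,977.56

H₁ = 14%×$24 = $3.3600;  H₂ = 14%×$23.93 = $3.3502
EOQ₁ = √(2×23,000×315/3.3600) = 2,076.66  (< 7,180, feasible at tier 1)
EOQ₂ = √(2×23,000×315/3.3502) = 2,079.69  (< 7,180 → use Q = 7,180 at tier-2 price)
TC(tier 1 (EOQ₁), Q≈2,076.7) = $558,977.56
TC(tier 2, Q≈7,180.0) = $563,426.27
Minimum at tier 1 (EOQ₁): $558,977.56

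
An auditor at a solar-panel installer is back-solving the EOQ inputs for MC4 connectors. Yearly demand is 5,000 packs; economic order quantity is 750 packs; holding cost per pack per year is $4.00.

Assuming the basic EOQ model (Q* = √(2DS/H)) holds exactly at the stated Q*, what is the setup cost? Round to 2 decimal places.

From Q* = √(2DS/H) ⇒ Q*² = 2DS/H.
S = Q²H / (2D) = 750² × 4 / (2 × 5,000) = 225.0000

$225.00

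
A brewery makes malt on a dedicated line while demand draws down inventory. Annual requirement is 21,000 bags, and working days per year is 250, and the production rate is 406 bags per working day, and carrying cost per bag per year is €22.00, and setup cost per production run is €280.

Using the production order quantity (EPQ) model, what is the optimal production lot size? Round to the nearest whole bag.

821 bags

Daily demand d = 21,000/250 = 84.000; p = 406; 1 − d/p = 0.79310
EPQ = √(2DS / (H(1 − d/p)))
    = √(2 × 21,000 × 280 / (22 × 0.79310)) ≈ 820.97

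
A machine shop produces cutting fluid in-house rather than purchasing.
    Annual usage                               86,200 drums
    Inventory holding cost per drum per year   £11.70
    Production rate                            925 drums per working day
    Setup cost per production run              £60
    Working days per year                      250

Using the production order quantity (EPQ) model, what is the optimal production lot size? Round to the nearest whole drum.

Daily demand d = 86,200/250 = 344.800; p = 925; 1 − d/p = 0.62724
EPQ = √(2DS / (H(1 − d/p)))
    = √(2 × 86,200 × 60 / (11.7 × 0.62724)) ≈ 1,187.23

1,187 drums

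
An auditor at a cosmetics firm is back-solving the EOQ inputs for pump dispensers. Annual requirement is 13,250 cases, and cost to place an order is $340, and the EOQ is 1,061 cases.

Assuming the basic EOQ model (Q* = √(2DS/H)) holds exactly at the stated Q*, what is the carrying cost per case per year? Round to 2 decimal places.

EOQ relation: Q² = 2DS/H, so rearrange for the unknown.
H = 2DS / Q² = 2 × 13,250 × 340 / 1,061² = 8.0038

$8.00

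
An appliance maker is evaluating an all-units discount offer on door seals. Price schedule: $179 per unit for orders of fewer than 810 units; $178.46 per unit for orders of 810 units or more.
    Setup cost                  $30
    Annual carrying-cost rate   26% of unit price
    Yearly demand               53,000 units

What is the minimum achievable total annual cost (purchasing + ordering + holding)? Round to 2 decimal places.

H₁ = 26%×$179 = $46.5400;  H₂ = 26%×$178.46 = $46.3996
EOQ₁ = √(2×53,000×30/46.5400) = 261.40  (< 810, feasible at tier 1)
EOQ₂ = √(2×53,000×30/46.3996) = 261.79  (< 810 → use Q = 810 at tier-2 price)
TC(tier 1 (EOQ₁), Q≈261.4) = $9,499,165.41
TC(tier 2, Q≈810.0) = $9,479,134.80
Minimum at tier 2: $9,479,134.80

$9,479,134.80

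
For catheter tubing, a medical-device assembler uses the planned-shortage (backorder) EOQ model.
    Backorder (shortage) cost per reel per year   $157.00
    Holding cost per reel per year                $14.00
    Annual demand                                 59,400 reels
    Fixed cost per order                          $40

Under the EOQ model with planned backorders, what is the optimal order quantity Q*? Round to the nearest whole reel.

608 reels

Q* = √(2DS/H) · √((H + b)/b)
   = √(2 × 59,400 × 40 / 14) · √((14 + 157) / 157)
   = 582.605 × 1.0436 ≈ 608.03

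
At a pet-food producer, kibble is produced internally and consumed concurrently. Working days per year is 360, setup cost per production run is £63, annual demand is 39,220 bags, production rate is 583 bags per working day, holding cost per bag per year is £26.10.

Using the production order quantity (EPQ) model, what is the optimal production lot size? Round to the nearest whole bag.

483 bags

Daily demand d = 39,220/360 = 108.944; p = 583; 1 − d/p = 0.81313
EPQ = √(2DS / (H(1 − d/p)))
    = √(2 × 39,220 × 63 / (26.1 × 0.81313)) ≈ 482.55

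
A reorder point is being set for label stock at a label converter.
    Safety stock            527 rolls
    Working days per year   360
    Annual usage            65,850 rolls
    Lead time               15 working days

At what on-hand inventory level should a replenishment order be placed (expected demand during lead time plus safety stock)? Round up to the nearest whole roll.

Daily demand d = 65,850 / 360 = 182.917 rolls/day
Demand during lead time = 182.917 × 15 = 2,743.75
Reorder point = 2,743.75 + 527 = 3,270.75 → round up

3,271 rolls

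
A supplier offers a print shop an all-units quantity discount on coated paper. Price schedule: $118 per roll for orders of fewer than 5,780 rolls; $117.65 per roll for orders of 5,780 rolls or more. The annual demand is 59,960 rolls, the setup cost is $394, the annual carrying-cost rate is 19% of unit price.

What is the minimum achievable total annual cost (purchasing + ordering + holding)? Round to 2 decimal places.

H₁ = 19%×$118 = $22.4200;  H₂ = 19%×$117.65 = $22.3535
EOQ₁ = √(2×59,960×394/22.4200) = 1,451.70  (< 5,780, feasible at tier 1)
EOQ₂ = √(2×59,960×394/22.3535) = 1,453.86  (< 5,780 → use Q = 5,780 at tier-2 price)
TC(tier 1 (EOQ₁), Q≈1,451.7) = $7,107,827.06
TC(tier 2, Q≈5,780.0) = $7,122,982.85
Minimum at tier 1 (EOQ₁): $7,107,827.06

$7,107,827.06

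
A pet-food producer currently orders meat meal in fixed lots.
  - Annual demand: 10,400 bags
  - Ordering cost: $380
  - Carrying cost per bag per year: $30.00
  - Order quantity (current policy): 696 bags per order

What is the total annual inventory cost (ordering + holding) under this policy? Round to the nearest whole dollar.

Ordering: D/Q × S = 10,400/696 × $380 = $5,678.16
Holding:  Q/2 × H = 696/2 × $30 = $10,440.00
Total = $5,678.16 + $10,440.00 = $16,118.16

$16,118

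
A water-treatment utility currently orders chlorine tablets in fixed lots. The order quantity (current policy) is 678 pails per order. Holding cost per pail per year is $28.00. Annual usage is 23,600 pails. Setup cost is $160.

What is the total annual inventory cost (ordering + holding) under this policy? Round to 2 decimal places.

Annual ordering cost = (D/Q)·S = (23,600/678) × 160 = $5,569.32
Annual holding cost  = (Q/2)·H = (678/2) × 28 = $9,492.00
Total = $5,569.32 + $9,492.00 = $15,061.32

$15,061.32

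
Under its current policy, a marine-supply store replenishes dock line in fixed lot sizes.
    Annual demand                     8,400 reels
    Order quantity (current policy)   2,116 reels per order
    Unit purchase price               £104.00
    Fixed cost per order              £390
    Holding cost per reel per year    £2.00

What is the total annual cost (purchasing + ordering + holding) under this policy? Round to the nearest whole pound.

Orders/yr = 8,400/2,116 = 3.970; ordering cost = 3.970 × £390 = £1,548.20
Average inventory = 2,116/2 = 1058; holding cost = 1058 × £2 = £2,116.00
Purchase cost = D·C = 8,400 × 104 = £873,600.00
Total = £1,548.20 + £2,116.00 + £873,600.00 = £877,264.20

£877,264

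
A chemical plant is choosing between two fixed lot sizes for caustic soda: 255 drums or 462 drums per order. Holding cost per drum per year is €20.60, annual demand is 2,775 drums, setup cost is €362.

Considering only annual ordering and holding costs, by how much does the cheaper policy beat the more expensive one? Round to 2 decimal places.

€367.04

Annual cost at Q: ordering D·S/Q plus holding Q·H/2.
TC(255) = (2,775/255)×362 + (255/2)×20.6 = €6,565.91
TC(462) = (2,775/462)×362 + (462/2)×20.6 = €6,932.95
|ΔTC| = |€6,565.91 − €6,932.95| = €367.04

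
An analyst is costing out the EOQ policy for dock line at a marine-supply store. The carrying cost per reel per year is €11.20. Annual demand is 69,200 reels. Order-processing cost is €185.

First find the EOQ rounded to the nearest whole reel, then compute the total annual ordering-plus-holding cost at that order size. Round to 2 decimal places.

Optimal lot size Q* = (2 × 69,200 × €185 / €11.2)^½ ≈ 1,511.98 → Q = 1,512 reels
Orders/yr = 69,200/1,512 = 45.767; ordering cost = 45.767 × €185 = €8,466.93
Average inventory = 1,512/2 = 756; holding cost = 756 × €11.2 = €8,467.20
Total = €8,466.93 + €8,467.20 = €16,934.13

€16,934.13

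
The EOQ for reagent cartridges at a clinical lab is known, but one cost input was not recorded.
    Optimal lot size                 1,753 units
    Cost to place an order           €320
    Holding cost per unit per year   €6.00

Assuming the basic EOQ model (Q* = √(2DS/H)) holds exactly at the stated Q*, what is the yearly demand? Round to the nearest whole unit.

EOQ relation: Q² = 2DS/H, so rearrange for the unknown.
D = Q²H / (2S) = 1,753² × 6 / (2 × 320) = 28,809.46

28,809 units per year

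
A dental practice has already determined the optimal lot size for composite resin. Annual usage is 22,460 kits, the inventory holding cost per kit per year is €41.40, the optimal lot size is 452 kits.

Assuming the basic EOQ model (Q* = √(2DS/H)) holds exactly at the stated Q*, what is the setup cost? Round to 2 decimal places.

€188.29

EOQ relation: Q² = 2DS/H, so rearrange for the unknown.
S = Q²H / (2D) = 452² × 41.4 / (2 × 22,460) = 188.2944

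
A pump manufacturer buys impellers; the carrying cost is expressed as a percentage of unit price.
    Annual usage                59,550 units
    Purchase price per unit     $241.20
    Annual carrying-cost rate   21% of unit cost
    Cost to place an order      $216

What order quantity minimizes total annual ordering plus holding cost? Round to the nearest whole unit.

H = i·C = 0.21 × $241.2 = $50.6520 per unit-year
EOQ = √(2DS/H) = √(2 × 59,550 × 216 / 50.652)
    = √(507,889.13) ≈ 712.66

713 units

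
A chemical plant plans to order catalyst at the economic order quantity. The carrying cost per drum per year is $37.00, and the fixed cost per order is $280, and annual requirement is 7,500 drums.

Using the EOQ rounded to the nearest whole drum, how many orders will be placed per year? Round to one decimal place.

22.3 orders per year

EOQ = √(2DS/H) = √(2 × 7,500 × 280 / 37)
    = √(113,513.51) ≈ 336.92 → Q = 337
N = D/Q = 7,500/337 ≈ 22.255 orders/yr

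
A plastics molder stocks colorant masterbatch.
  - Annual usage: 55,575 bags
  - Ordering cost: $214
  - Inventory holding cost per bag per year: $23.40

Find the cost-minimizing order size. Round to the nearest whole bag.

1,008 bags

2DS/H = 2·55,575·214/23.4 = 1,016,500.00
EOQ = √1,016,500.00 ≈ 1,008.22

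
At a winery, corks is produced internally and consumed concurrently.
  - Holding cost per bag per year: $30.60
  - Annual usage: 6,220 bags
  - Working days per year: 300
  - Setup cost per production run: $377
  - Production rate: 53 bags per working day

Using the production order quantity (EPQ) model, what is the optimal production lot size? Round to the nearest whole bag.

Daily demand d = 6,220/300 = 20.733; p = 53; 1 − d/p = 0.60881
EPQ = √(2DS / (H(1 − d/p)))
    = √(2 × 6,220 × 377 / (30.6 × 0.60881)) ≈ 501.74

502 bags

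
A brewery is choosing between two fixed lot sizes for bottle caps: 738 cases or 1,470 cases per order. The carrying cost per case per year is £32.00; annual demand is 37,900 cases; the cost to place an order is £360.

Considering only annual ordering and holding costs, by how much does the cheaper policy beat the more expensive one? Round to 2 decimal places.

Annual cost at Q: ordering D·S/Q plus holding Q·H/2.
TC(738) = (37,900/738)×360 + (738/2)×32 = £30,295.80
TC(1,470) = (37,900/1,470)×360 + (1,470/2)×32 = £32,801.63
|ΔTC| = |£30,295.80 − £32,801.63| = £2,505.83

£2,505.83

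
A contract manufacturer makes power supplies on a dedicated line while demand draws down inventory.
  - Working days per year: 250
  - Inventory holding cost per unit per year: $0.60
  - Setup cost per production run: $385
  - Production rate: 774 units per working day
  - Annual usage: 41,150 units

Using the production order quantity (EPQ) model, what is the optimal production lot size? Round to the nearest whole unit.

Daily demand d = 41,150/250 = 164.600; p = 774; 1 − d/p = 0.78734
EPQ = √(2DS / (H(1 − d/p)))
    = √(2 × 41,150 × 385 / (0.6 × 0.78734)) ≈ 8,189.81

8,190 units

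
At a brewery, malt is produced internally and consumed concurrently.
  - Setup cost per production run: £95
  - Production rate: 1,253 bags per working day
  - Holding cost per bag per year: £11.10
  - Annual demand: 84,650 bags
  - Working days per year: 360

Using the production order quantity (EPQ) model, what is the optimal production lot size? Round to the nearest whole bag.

d = 84,650/360 = 235.1389 bags/day;  effective holding cost H(1 − d/p) = 11.1·(1 − 235.1389/1253) = 9.01697
Q* = √(2DS / H_eff) = √(2·84,650·95 / 9.01697) ≈ 1,335.55

1,336 bags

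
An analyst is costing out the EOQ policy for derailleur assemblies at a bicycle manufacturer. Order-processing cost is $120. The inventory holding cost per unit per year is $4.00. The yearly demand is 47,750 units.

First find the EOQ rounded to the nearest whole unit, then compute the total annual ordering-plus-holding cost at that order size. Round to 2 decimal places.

2DS/H = 2·47,750·120/4 = 2,865,000.00
EOQ = √2,865,000.00 ≈ 1,692.63 → Q = 1,693 units
Orders/yr = 47,750/1,693 = 28.204; ordering cost = 28.204 × $120 = $3,384.52
Average inventory = 1,693/2 = 846.5; holding cost = 846.5 × $4 = $3,386.00
Total = $3,384.52 + $3,386.00 = $6,770.52

$6,770.52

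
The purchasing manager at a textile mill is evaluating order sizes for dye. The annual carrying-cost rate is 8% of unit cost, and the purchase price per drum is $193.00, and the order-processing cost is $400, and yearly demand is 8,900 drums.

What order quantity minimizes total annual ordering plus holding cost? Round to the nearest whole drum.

679 drums

H = i·C = 0.08 × $193 = $15.4400 per drum-year
Optimal lot size Q* = (2 × 8,900 × $400 / $15.44)^½ ≈ 679.07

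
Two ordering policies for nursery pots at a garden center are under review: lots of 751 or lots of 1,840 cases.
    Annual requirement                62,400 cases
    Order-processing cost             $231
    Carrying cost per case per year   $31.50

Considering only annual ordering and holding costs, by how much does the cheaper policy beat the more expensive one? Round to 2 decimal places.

TC(Q) = (D/Q)S + (Q/2)H
TC(751) = (62,400/751)×231 + (751/2)×31.5 = $31,021.86
TC(1,840) = (62,400/1,840)×231 + (1,840/2)×31.5 = $36,813.91
Cheaper: Q = 751.  Difference = $5,792.05

$5,792.05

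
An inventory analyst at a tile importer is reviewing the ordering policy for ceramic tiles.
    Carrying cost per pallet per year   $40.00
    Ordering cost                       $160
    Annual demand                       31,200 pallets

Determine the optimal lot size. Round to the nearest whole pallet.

2DS/H = 2·31,200·160/40 = 249,600.00
EOQ = √249,600.00 ≈ 499.60

500 pallets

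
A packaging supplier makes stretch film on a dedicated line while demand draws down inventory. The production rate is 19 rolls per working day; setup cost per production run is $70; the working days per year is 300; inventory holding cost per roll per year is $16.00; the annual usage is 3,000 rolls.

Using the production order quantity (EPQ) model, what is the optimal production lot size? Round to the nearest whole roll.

235 rolls

Daily demand d = 3,000/300 = 10.000; p = 19; 1 − d/p = 0.47368
EPQ = √(2DS / (H(1 − d/p)))
    = √(2 × 3,000 × 70 / (16 × 0.47368)) ≈ 235.41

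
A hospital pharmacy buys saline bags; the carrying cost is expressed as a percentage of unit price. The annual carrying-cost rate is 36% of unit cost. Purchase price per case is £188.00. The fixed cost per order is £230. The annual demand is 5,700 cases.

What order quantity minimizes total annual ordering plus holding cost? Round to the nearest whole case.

Carrying cost H = £188 × 36% = £67.6800/case/yr
Optimal lot size Q* = (2 × 5,700 × £230 / £67.68)^½ ≈ 196.83

197 cases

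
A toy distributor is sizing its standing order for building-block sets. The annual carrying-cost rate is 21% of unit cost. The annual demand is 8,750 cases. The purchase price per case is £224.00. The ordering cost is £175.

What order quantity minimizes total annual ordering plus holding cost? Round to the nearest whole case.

Carrying cost H = £224 × 21% = £47.0400/case/yr
EOQ = √(2DS/H) = √(2 × 8,750 × 175 / 47.04)
    = √(65,104.17) ≈ 255.16

255 cases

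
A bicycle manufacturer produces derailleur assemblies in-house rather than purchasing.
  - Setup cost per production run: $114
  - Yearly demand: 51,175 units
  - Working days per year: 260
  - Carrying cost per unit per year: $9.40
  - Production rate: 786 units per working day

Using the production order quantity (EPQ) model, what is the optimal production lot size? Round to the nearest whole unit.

Daily demand d = 51,175/260 = 196.827; p = 786; 1 − d/p = 0.74958
EPQ = √(2DS / (H(1 − d/p)))
    = √(2 × 51,175 × 114 / (9.4 × 0.74958)) ≈ 1,286.83

1,287 units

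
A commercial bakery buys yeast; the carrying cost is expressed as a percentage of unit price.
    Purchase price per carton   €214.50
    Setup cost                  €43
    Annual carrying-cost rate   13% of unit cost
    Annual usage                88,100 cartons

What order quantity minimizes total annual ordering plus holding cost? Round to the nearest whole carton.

521 cartons

Carrying cost H = €214.5 × 13% = €27.8850/carton/yr
Q* = √(2·D·S / H) = √(2·88,100·43 / 27.885) = √271,708.8 ≈ 521.26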